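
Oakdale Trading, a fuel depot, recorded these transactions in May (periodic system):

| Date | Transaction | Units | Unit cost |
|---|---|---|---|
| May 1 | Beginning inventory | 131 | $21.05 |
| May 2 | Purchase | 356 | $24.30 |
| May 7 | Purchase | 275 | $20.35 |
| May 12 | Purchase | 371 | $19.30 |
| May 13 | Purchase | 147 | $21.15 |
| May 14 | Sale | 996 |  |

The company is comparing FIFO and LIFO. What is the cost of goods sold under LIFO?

COGS = $20,798.50

FIFO COGS: 131 @ $21.05 + 356 @ $24.30 + 275 @ $20.35 + 234 @ $19.30 = $21,520.80
LIFO COGS: 147 @ $21.15 + 371 @ $19.30 + 275 @ $20.35 + 203 @ $24.30 = $20,798.50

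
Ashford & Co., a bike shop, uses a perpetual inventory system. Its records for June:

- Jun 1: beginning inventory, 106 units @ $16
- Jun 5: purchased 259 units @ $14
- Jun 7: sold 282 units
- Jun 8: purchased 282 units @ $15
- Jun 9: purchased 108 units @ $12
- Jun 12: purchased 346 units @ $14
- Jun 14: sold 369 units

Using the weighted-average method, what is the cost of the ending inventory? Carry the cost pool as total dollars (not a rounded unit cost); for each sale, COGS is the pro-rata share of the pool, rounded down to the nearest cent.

Ending inventory = $6,362.76

After Jun 1: 106 on hand, pool $1,696.00 (≈ $16.0000 each)
After Jun 5: 365 on hand, pool $5,322.00 (≈ $14.5808 each)
Jun 7, sell 282: 282/365 × $5,322.00 → $4,111.79
After Jun 8: 365 on hand, pool $5,440.21 (≈ $14.9047 each)
After Jun 9: 473 on hand, pool $6,736.21 (≈ $14.2415 each)
After Jun 12: 819 on hand, pool $11,580.21 (≈ $14.1395 each)
Jun 14, sell 369: 369/819 × $11,580.21 → $5,217.45
Total COGS = $4,111.79 + $5,217.45 = $9,329.24
Ending inventory (cost pool remaining) = $6,362.76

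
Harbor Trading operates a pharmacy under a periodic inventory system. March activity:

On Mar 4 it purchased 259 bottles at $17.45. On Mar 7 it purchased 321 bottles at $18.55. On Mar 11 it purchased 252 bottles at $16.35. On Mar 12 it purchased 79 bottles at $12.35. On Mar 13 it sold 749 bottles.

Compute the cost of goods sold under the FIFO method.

Mar 13, 749 sold [FIFO — oldest first]: 259 @ $17.45 + 321 @ $18.55 + 169 @ $16.35 = $13,237.25
Ending inventory: 83 @ $16.35 + 79 @ $12.35 = $2,332.70

COGS = $13,237.25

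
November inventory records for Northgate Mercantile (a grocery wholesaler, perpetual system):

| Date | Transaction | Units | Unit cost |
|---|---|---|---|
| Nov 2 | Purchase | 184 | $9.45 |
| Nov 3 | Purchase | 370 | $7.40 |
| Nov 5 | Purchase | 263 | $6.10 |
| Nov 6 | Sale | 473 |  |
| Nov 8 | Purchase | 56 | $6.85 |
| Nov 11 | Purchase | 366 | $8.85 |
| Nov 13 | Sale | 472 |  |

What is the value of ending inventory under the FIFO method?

Nov 6, 473 sold [FIFO — oldest first]: 184 @ $9.45 + 289 @ $7.40 = $3,877.40
Nov 13, 472 sold [FIFO — oldest first]: 81 @ $7.40 + 263 @ $6.10 + 56 @ $6.85 + 72 @ $8.85 = $3,224.50
Total COGS = $3,877.40 + $3,224.50 = $7,101.90
Ending inventory: 294 @ $8.85 = $2,601.90

Ending inventory = $2,601.90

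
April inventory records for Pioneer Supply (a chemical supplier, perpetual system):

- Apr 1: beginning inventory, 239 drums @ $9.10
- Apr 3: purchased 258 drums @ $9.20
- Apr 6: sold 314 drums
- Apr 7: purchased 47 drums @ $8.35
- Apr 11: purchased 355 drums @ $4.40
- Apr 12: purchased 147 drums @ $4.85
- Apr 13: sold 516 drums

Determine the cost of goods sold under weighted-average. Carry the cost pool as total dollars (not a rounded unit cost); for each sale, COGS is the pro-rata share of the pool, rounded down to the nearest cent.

COGS = $5,934.59

After Apr 1: 239 on hand, pool $2,174.90 (≈ $9.1000 each)
After Apr 3: 497 on hand, pool $4,548.50 (≈ $9.1519 each)
Apr 6, sell 314: 314/497 × $4,548.50 → $2,873.70
After Apr 7: 230 on hand, pool $2,067.25 (≈ $8.9880 each)
After Apr 11: 585 on hand, pool $3,629.25 (≈ $6.2038 each)
After Apr 12: 732 on hand, pool $4,342.20 (≈ $5.9320 each)
Apr 13, sell 516: 516/732 × $4,342.20 → $3,060.89
Total COGS = $2,873.70 + $3,060.89 = $5,934.59
Ending inventory (cost pool remaining) = $1,281.31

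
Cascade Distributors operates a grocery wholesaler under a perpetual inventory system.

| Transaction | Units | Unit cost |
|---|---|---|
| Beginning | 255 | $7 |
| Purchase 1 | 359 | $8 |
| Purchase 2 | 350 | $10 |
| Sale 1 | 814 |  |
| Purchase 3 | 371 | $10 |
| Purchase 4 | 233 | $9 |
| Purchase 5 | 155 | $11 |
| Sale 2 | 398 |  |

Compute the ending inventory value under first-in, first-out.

Ending inventory = $5,032

Sale 1 (814) [FIFO — oldest first]: 255 @ $7 + 359 @ $8 + 200 @ $10 = $6,657
Sale 2 (398) [FIFO — oldest first]: 150 @ $10 + 248 @ $10 = $3,980
Total COGS = $6,657 + $3,980 = $10,637
Ending inventory: 123 @ $10 + 233 @ $9 + 155 @ $11 = $5,032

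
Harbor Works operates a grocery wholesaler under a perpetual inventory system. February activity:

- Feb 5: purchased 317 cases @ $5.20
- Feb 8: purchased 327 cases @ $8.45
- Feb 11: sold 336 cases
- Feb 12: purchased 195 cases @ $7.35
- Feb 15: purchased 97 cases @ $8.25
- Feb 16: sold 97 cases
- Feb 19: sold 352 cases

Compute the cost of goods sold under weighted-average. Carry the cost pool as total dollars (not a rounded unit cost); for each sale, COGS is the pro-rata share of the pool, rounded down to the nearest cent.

COGS = $5,551.96

After Feb 5: 317 on hand, pool $1,648.40 (≈ $5.2000 each)
After Feb 8: 644 on hand, pool $4,411.55 (≈ $6.8502 each)
Feb 11, sell 336: 336/644 × $4,411.55 → $2,301.67
After Feb 12: 503 on hand, pool $3,543.13 (≈ $7.0440 each)
After Feb 15: 600 on hand, pool $4,343.38 (≈ $7.2390 each)
Feb 16, sell 97: 97/600 × $4,343.38 → $702.17
Feb 19, sell 352: 352/503 × $3,641.21 → $2,548.12
Total COGS = $2,301.67 + $702.17 + $2,548.12 = $5,551.96
Ending inventory (cost pool remaining) = $1,093.09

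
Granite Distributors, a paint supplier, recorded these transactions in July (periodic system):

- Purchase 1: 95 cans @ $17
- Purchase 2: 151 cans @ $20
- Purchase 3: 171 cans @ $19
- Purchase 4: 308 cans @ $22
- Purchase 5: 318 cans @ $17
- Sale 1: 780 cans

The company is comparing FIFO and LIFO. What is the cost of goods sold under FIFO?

COGS = $15,595

FIFO COGS: 95 @ $17 + 151 @ $20 + 171 @ $19 + 308 @ $22 + 55 @ $17 = $15,595
LIFO COGS: 318 @ $17 + 308 @ $22 + 154 @ $19 = $15,108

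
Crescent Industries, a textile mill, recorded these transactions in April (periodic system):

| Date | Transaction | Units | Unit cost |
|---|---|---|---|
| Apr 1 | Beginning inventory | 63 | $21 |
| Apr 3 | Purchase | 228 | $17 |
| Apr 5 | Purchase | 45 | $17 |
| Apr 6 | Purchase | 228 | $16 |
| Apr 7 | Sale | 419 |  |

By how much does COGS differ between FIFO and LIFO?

$397

FIFO COGS: 63 @ $21 + 228 @ $17 + 45 @ $17 + 83 @ $16 = $7,292
LIFO COGS: 228 @ $16 + 45 @ $17 + 146 @ $17 = $6,895
Difference = |$7,292 − $6,895| = $397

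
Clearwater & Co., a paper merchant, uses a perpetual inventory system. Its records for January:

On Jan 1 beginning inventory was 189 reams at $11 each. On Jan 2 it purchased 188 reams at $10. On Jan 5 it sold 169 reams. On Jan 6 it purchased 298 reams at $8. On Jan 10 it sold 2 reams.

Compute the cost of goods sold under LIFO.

Jan 5, 169 sold [LIFO — newest first]: 169 @ $10 = $1,690
Jan 10, 2 sold [LIFO — newest first]: 2 @ $8 = $16
Total COGS = $1,690 + $16 = $1,706
Ending inventory: 189 @ $11 + 19 @ $10 + 296 @ $8 = $4,637
Check: goods available $6,343 = COGS $1,706 + ending $4,637

COGS = $1,706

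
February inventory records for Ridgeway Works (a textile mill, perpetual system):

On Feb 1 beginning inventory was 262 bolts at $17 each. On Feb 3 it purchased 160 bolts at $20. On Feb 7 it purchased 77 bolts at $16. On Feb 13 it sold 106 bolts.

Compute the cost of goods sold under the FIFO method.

Feb 13, 106 sold [FIFO — oldest first]: 106 @ $17 = $1,802
Ending inventory: 156 @ $17 + 160 @ $20 + 77 @ $16 = $7,084

COGS = $1,802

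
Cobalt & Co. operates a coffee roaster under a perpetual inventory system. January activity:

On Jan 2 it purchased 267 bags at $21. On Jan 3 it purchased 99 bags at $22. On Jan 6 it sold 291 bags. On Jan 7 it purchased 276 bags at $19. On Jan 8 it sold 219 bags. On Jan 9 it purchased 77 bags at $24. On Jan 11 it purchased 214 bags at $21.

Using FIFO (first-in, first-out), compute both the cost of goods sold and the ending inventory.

COGS = $10,521; ending inventory = $8,850

Jan 6, 291 sold [FIFO — oldest first]: 267 @ $21 + 24 @ $22 = $6,135
Jan 8, 219 sold [FIFO — oldest first]: 75 @ $22 + 144 @ $19 = $4,386
Total COGS = $6,135 + $4,386 = $10,521
Ending inventory: 132 @ $19 + 77 @ $24 + 214 @ $21 = $8,850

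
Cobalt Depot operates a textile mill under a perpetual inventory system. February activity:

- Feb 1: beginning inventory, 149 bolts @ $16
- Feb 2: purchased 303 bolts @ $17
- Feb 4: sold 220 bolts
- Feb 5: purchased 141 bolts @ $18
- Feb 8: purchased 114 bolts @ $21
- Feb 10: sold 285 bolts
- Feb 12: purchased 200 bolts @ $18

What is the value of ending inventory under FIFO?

Feb 4, 220 sold [FIFO — oldest first]: 149 @ $16 + 71 @ $17 = $3,591
Feb 10, 285 sold [FIFO — oldest first]: 232 @ $17 + 53 @ $18 = $4,898
Total COGS = $3,591 + $4,898 = $8,489
Ending inventory: 88 @ $18 + 114 @ $21 + 200 @ $18 = $7,578
Check: goods available $16,067 = COGS $8,489 + ending $7,578

Ending inventory = $7,578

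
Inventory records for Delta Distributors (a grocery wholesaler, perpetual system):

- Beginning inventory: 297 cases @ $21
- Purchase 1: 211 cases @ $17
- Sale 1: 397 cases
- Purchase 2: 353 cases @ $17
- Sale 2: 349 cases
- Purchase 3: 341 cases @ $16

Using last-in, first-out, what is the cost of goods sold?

COGS = $13,426

Sale 1 (397) [LIFO — newest first]: 211 @ $17 + 186 @ $21 = $7,493
Sale 2 (349) [LIFO — newest first]: 349 @ $17 = $5,933
Total COGS = $7,493 + $5,933 = $13,426
Ending inventory: 111 @ $21 + 4 @ $17 + 341 @ $16 = $7,855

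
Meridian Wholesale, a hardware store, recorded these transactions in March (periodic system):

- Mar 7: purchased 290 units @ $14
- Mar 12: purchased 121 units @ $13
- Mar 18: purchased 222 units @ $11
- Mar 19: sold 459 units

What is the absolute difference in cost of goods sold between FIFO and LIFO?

$522

FIFO COGS: 290 @ $14 + 121 @ $13 + 48 @ $11 = $6,161
LIFO COGS: 222 @ $11 + 121 @ $13 + 116 @ $14 = $5,639
Difference = |$6,161 − $5,639| = $522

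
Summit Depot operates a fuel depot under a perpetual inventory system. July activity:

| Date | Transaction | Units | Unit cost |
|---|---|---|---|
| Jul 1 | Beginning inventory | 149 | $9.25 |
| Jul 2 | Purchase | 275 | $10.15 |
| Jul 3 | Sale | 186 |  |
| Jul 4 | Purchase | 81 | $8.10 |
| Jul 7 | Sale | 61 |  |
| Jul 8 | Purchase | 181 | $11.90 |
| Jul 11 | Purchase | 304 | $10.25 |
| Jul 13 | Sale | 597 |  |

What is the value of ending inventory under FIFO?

Ending inventory = $1,496.50

Jul 3, 186 sold [FIFO — oldest first]: 149 @ $9.25 + 37 @ $10.15 = $1,753.80
Jul 7, 61 sold [FIFO — oldest first]: 61 @ $10.15 = $619.15
Jul 13, 597 sold [FIFO — oldest first]: 177 @ $10.15 + 81 @ $8.10 + 181 @ $11.90 + 158 @ $10.25 = $6,226.05
Total COGS = $1,753.80 + $619.15 + $6,226.05 = $8,599.00
Ending inventory: 146 @ $10.25 = $1,496.50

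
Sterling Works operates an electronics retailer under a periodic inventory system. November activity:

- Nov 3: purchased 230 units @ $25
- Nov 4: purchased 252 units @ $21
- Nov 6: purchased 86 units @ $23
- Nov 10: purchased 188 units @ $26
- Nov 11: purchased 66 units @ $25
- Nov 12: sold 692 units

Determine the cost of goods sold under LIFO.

COGS = $16,308

Nov 12, 692 sold [LIFO — newest first]: 66 @ $25 + 188 @ $26 + 86 @ $23 + 252 @ $21 + 100 @ $25 = $16,308
Ending inventory: 130 @ $25 = $3,250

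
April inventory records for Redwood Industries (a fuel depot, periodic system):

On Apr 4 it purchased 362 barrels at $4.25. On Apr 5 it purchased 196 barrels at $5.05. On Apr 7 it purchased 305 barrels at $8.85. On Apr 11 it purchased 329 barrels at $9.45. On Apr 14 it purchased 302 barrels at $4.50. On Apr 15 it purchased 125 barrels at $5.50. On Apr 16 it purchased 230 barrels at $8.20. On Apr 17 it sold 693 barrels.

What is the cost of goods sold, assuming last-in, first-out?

Apr 17, 693 sold [LIFO — newest first]: 230 @ $8.20 + 125 @ $5.50 + 302 @ $4.50 + 36 @ $9.45 = $4,272.70
Ending inventory: 362 @ $4.25 + 196 @ $5.05 + 305 @ $8.85 + 293 @ $9.45 = $7,996.40

COGS = $4,272.70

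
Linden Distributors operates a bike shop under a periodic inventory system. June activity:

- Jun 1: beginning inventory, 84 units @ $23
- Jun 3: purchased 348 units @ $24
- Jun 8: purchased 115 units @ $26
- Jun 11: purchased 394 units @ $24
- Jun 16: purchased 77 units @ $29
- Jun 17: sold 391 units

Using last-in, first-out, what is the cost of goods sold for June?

Jun 17, 391 sold [LIFO — newest first]: 77 @ $29 + 314 @ $24 = $9,769
Ending inventory: 84 @ $23 + 348 @ $24 + 115 @ $26 + 80 @ $24 = $15,194
Check: goods available $24,963 = COGS $9,769 + ending $15,194

COGS = $9,769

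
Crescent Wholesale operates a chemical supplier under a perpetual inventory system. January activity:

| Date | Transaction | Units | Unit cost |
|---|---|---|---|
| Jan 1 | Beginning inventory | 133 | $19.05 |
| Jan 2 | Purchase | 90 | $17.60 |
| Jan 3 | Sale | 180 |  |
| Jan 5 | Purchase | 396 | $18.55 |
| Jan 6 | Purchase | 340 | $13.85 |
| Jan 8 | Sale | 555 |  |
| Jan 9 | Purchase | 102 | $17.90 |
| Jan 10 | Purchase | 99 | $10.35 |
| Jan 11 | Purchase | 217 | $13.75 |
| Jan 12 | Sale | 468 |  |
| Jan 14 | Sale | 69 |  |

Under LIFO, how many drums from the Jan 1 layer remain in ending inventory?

Jan 3, 180 sold [LIFO — newest first]: 90 @ $17.60 + 90 @ $19.05 = $3,298.50
Jan 8, 555 sold [LIFO — newest first]: 340 @ $13.85 + 215 @ $18.55 = $8,697.25
Jan 12, 468 sold [LIFO — newest first]: 217 @ $13.75 + 99 @ $10.35 + 102 @ $17.90 + 50 @ $18.55 = $6,761.70
Jan 14, 69 sold [LIFO — newest first]: 69 @ $18.55 = $1,279.95
Total COGS = $3,298.50 + $8,697.25 + $6,761.70 + $1,279.95 = $20,037.40
Ending inventory: 43 @ $19.05 + 62 @ $18.55 = $1,969.25
Check: goods available $22,006.65 = COGS $20,037.40 + ending $1,969.25

43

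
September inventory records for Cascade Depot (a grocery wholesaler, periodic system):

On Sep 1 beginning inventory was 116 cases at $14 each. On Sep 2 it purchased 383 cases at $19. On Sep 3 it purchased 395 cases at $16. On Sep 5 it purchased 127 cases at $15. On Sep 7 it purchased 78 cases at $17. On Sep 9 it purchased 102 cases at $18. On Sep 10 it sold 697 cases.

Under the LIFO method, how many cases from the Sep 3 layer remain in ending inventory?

5

Sep 10, 697 sold [LIFO — newest first]: 102 @ $18 + 78 @ $17 + 127 @ $15 + 390 @ $16 = $11,307
Ending inventory: 116 @ $14 + 383 @ $19 + 5 @ $16 = $8,981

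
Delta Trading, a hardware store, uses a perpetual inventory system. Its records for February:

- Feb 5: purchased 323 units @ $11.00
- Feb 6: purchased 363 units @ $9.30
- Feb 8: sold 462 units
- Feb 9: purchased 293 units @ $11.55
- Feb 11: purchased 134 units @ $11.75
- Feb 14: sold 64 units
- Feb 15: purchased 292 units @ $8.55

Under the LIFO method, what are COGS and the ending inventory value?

COGS = $5,216.90; ending inventory = $9,167.25

Feb 8, 462 sold [LIFO — newest first]: 363 @ $9.30 + 99 @ $11.00 = $4,464.90
Feb 14, 64 sold [LIFO — newest first]: 64 @ $11.75 = $752.00
Total COGS = $4,464.90 + $752.00 = $5,216.90
Ending inventory: 224 @ $11.00 + 293 @ $11.55 + 70 @ $11.75 + 292 @ $8.55 = $9,167.25
Check: goods available $14,384.15 = COGS $5,216.90 + ending $9,167.25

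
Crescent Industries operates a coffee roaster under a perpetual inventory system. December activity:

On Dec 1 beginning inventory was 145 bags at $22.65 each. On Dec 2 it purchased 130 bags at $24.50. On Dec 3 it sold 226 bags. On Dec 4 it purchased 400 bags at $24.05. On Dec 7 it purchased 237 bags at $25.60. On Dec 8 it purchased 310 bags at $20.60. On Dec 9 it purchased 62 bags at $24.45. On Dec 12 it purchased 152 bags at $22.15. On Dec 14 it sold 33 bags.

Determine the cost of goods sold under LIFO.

Dec 3, 226 sold [LIFO — newest first]: 130 @ $24.50 + 96 @ $22.65 = $5,359.40
Dec 14, 33 sold [LIFO — newest first]: 33 @ $22.15 = $730.95
Total COGS = $5,359.40 + $730.95 = $6,090.35
Ending inventory: 49 @ $22.65 + 400 @ $24.05 + 237 @ $25.60 + 310 @ $20.60 + 62 @ $24.45 + 119 @ $22.15 = $27,334.80

COGS = $6,090.35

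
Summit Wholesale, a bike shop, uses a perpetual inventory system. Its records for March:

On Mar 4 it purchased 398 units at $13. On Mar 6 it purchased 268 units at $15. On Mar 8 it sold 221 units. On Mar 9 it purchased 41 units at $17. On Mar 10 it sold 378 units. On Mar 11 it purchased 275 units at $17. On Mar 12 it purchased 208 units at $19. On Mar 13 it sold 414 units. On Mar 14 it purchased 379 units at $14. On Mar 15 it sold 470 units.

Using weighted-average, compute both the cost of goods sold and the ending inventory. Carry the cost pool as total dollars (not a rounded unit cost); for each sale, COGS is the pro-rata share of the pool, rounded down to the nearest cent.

After Mar 4: 398 on hand, pool $5,174.00 (≈ $13.0000 each)
After Mar 6: 666 on hand, pool $9,194.00 (≈ $13.8048 each)
Mar 8, sell 221: 221/666 × $9,194.00 → $3,050.86
After Mar 9: 486 on hand, pool $6,840.14 (≈ $14.0744 each)
Mar 10, sell 378: 378/486 × $6,840.14 → $5,320.10
After Mar 11: 383 on hand, pool $6,195.04 (≈ $16.1750 each)
After Mar 12: 591 on hand, pool $10,147.04 (≈ $17.1693 each)
Mar 13, sell 414: 414/591 × $10,147.04 → $7,108.07
After Mar 14: 556 on hand, pool $8,344.97 (≈ $15.0089 each)
Mar 15, sell 470: 470/556 × $8,344.97 → $7,054.20
Total COGS = $3,050.86 + $5,320.10 + $7,108.07 + $7,054.20 = $22,533.23
Ending inventory (cost pool remaining) = $1,290.77
Check: goods available $23,824.00 = COGS $22,533.23 + ending $1,290.77

COGS = $22,533.23; ending inventory = $1,290.77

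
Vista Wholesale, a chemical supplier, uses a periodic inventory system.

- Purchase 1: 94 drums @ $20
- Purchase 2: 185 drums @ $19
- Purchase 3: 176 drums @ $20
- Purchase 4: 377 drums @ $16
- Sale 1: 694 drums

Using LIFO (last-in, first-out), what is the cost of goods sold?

Sale 1 (694) [LIFO — newest first]: 377 @ $16 + 176 @ $20 + 141 @ $19 = $12,231
Ending inventory: 94 @ $20 + 44 @ $19 = $2,716
Check: goods available $14,947 = COGS $12,231 + ending $2,716

COGS = $12,231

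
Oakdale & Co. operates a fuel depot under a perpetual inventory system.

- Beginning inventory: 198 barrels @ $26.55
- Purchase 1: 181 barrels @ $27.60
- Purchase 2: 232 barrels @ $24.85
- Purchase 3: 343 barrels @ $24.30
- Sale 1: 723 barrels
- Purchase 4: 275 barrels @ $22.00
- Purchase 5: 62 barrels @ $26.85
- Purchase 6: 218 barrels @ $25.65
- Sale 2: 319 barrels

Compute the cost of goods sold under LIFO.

Sale 1 (723) [LIFO — newest first]: 343 @ $24.30 + 232 @ $24.85 + 148 @ $27.60 = $18,184.90
Sale 2 (319) [LIFO — newest first]: 218 @ $25.65 + 62 @ $26.85 + 39 @ $22.00 = $8,114.40
Total COGS = $18,184.90 + $8,114.40 = $26,299.30
Ending inventory: 198 @ $26.55 + 33 @ $27.60 + 236 @ $22.00 = $11,359.70
Check: goods available $37,659.00 = COGS $26,299.30 + ending $11,359.70

COGS = $26,299.30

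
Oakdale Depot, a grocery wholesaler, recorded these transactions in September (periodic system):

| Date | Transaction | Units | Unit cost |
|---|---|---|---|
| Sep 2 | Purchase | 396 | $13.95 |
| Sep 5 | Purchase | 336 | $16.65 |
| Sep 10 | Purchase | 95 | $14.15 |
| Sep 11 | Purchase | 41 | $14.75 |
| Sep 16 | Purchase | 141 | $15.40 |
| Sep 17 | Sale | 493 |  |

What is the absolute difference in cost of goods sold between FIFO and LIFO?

FIFO COGS: 396 @ $13.95 + 97 @ $16.65 = $7,139.25
LIFO COGS: 141 @ $15.40 + 41 @ $14.75 + 95 @ $14.15 + 216 @ $16.65 = $7,716.80
Difference = |$7,139.25 − $7,716.80| = $577.55

$577.55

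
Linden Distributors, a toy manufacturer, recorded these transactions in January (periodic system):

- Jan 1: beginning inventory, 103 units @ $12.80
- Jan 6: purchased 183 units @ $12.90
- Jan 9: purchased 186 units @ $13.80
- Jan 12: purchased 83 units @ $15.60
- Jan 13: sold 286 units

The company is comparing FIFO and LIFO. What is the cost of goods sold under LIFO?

COGS = $4,080.90

FIFO COGS: 103 @ $12.80 + 183 @ $12.90 = $3,679.10
LIFO COGS: 83 @ $15.60 + 186 @ $13.80 + 17 @ $12.90 = $4,080.90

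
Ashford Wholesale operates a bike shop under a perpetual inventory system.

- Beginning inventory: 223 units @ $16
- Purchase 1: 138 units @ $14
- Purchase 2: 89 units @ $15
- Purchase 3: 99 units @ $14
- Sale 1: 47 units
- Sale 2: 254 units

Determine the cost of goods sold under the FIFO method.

Sale 1 (47) [FIFO — oldest first]: 47 @ $16 = $752
Sale 2 (254) [FIFO — oldest first]: 176 @ $16 + 78 @ $14 = $3,908
Total COGS = $752 + $3,908 = $4,660
Ending inventory: 60 @ $14 + 89 @ $15 + 99 @ $14 = $3,561
Check: goods available $8,221 = COGS $4,660 + ending $3,561

COGS = $4,660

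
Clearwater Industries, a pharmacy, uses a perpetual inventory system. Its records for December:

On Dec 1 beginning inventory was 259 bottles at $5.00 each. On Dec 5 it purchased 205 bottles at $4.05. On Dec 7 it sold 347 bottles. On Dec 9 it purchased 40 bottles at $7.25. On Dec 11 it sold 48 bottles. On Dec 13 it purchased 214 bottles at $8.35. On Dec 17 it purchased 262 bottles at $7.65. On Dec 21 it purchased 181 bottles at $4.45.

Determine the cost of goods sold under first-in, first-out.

COGS = $1,845.80

Dec 7, 347 sold [FIFO — oldest first]: 259 @ $5.00 + 88 @ $4.05 = $1,651.40
Dec 11, 48 sold [FIFO — oldest first]: 48 @ $4.05 = $194.40
Total COGS = $1,651.40 + $194.40 = $1,845.80
Ending inventory: 69 @ $4.05 + 40 @ $7.25 + 214 @ $8.35 + 262 @ $7.65 + 181 @ $4.45 = $5,166.10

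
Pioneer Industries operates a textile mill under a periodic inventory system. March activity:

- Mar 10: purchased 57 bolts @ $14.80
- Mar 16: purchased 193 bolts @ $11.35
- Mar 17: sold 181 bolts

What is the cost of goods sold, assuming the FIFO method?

COGS = $2,251.00

Mar 17, 181 sold [FIFO — oldest first]: 57 @ $14.80 + 124 @ $11.35 = $2,251.00
Ending inventory: 69 @ $11.35 = $783.15
Check: goods available $3,034.15 = COGS $2,251.00 + ending $783.15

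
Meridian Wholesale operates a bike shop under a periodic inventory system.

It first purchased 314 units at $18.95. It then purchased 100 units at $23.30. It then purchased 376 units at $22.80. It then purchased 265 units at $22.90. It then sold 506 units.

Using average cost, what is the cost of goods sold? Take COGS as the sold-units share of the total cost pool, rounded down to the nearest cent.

COGS = $10,993.67

Sale 1, sell 506: 506/1055 × $22,921.60 → $10,993.67
Ending inventory (cost pool remaining) = $11,927.93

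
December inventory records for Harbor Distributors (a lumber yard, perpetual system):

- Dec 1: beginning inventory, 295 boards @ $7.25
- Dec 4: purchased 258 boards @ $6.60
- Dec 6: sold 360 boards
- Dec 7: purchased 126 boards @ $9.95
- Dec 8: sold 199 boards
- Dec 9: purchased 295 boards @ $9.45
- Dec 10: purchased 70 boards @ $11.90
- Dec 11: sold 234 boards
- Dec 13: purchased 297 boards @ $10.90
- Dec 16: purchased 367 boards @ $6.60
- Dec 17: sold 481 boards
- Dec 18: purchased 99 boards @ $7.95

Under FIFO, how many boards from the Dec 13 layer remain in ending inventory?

Dec 6, 360 sold [FIFO — oldest first]: 295 @ $7.25 + 65 @ $6.60 = $2,567.75
Dec 8, 199 sold [FIFO — oldest first]: 193 @ $6.60 + 6 @ $9.95 = $1,333.50
Dec 11, 234 sold [FIFO — oldest first]: 120 @ $9.95 + 114 @ $9.45 = $2,271.30
Dec 17, 481 sold [FIFO — oldest first]: 181 @ $9.45 + 70 @ $11.90 + 230 @ $10.90 = $5,050.45
Total COGS = $2,567.75 + $1,333.50 + $2,271.30 + $5,050.45 = $11,223.00
Ending inventory: 67 @ $10.90 + 367 @ $6.60 + 99 @ $7.95 = $3,939.55
Check: goods available $15,162.55 = COGS $11,223.00 + ending $3,939.55

67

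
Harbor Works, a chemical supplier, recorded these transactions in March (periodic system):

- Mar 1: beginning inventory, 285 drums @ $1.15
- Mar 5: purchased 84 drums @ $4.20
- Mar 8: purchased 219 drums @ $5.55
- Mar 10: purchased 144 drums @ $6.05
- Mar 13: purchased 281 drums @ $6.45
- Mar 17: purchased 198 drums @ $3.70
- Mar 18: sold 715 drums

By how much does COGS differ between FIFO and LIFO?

$1,262.50

FIFO COGS: 285 @ $1.15 + 84 @ $4.20 + 219 @ $5.55 + 127 @ $6.05 = $2,664.35
LIFO COGS: 198 @ $3.70 + 281 @ $6.45 + 144 @ $6.05 + 92 @ $5.55 = $3,926.85
Difference = |$2,664.35 − $3,926.85| = $1,262.50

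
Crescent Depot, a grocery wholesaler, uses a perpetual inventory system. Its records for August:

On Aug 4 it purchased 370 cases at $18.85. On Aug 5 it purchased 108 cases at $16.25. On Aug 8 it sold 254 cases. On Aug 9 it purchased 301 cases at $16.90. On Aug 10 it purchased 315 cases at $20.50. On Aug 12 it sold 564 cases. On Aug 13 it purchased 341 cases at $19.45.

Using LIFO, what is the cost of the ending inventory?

Ending inventory = $11,733.65

Aug 8, 254 sold [LIFO — newest first]: 108 @ $16.25 + 146 @ $18.85 = $4,507.10
Aug 12, 564 sold [LIFO — newest first]: 315 @ $20.50 + 249 @ $16.90 = $10,665.60
Total COGS = $4,507.10 + $10,665.60 = $15,172.70
Ending inventory: 224 @ $18.85 + 52 @ $16.90 + 341 @ $19.45 = $11,733.65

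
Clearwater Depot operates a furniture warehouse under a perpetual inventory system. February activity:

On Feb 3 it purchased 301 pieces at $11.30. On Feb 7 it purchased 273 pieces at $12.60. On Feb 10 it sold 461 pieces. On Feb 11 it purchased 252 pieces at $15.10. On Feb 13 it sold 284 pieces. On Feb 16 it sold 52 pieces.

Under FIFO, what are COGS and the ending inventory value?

Feb 10, 461 sold [FIFO — oldest first]: 301 @ $11.30 + 160 @ $12.60 = $5,417.30
Feb 13, 284 sold [FIFO — oldest first]: 113 @ $12.60 + 171 @ $15.10 = $4,005.90
Feb 16, 52 sold [FIFO — oldest first]: 52 @ $15.10 = $785.20
Total COGS = $5,417.30 + $4,005.90 + $785.20 = $10,208.40
Ending inventory: 29 @ $15.10 = $437.90

COGS = $10,208.40; ending inventory = $437.90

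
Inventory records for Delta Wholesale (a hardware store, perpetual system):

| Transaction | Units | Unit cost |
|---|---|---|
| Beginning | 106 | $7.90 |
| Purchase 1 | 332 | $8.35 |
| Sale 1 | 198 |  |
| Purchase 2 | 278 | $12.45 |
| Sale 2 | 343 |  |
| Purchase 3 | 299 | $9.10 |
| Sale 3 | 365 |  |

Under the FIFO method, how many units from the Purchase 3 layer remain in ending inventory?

Sale 1 (198) [FIFO — oldest first]: 106 @ $7.90 + 92 @ $8.35 = $1,605.60
Sale 2 (343) [FIFO — oldest first]: 240 @ $8.35 + 103 @ $12.45 = $3,286.35
Sale 3 (365) [FIFO — oldest first]: 175 @ $12.45 + 190 @ $9.10 = $3,907.75
Total COGS = $1,605.60 + $3,286.35 + $3,907.75 = $8,799.70
Ending inventory: 109 @ $9.10 = $991.90
Check: goods available $9,791.60 = COGS $8,799.70 + ending $991.90

109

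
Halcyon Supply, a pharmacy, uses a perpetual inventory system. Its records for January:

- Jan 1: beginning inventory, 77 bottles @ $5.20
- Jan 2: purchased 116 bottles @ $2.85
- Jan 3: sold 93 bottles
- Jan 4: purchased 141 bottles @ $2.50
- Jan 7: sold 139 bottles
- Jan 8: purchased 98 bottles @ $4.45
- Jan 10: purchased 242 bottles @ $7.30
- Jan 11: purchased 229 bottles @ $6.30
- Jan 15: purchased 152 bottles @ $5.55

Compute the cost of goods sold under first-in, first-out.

COGS = $828.50

Jan 3, 93 sold [FIFO — oldest first]: 77 @ $5.20 + 16 @ $2.85 = $446.00
Jan 7, 139 sold [FIFO — oldest first]: 100 @ $2.85 + 39 @ $2.50 = $382.50
Total COGS = $446.00 + $382.50 = $828.50
Ending inventory: 102 @ $2.50 + 98 @ $4.45 + 242 @ $7.30 + 229 @ $6.30 + 152 @ $5.55 = $4,744.00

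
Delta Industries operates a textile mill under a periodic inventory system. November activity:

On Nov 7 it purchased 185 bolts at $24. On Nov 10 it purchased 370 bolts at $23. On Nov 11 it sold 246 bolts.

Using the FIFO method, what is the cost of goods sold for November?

COGS = $5,843

Nov 11, 246 sold [FIFO — oldest first]: 185 @ $24 + 61 @ $23 = $5,843
Ending inventory: 309 @ $23 = $7,107
Check: goods available $12,950 = COGS $5,843 + ending $7,107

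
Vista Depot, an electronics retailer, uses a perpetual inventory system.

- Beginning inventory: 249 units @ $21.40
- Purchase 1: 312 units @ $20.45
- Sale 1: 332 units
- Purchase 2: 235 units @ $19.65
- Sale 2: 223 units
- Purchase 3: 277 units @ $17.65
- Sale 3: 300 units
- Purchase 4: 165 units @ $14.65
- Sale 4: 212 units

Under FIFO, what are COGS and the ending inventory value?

Sale 1 (332) [FIFO — oldest first]: 249 @ $21.40 + 83 @ $20.45 = $7,025.95
Sale 2 (223) [FIFO — oldest first]: 223 @ $20.45 = $4,560.35
Sale 3 (300) [FIFO — oldest first]: 6 @ $20.45 + 235 @ $19.65 + 59 @ $17.65 = $5,781.80
Sale 4 (212) [FIFO — oldest first]: 212 @ $17.65 = $3,741.80
Total COGS = $7,025.95 + $4,560.35 + $5,781.80 + $3,741.80 = $21,109.90
Ending inventory: 6 @ $17.65 + 165 @ $14.65 = $2,523.15

COGS = $21,109.90; ending inventory = $2,523.15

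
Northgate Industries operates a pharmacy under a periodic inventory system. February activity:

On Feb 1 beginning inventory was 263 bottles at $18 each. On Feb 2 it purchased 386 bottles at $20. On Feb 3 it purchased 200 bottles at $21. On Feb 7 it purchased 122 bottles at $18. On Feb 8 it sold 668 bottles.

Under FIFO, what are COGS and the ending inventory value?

COGS = $12,853; ending inventory = $5,997

Feb 8, 668 sold [FIFO — oldest first]: 263 @ $18 + 386 @ $20 + 19 @ $21 = $12,853
Ending inventory: 181 @ $21 + 122 @ $18 = $5,997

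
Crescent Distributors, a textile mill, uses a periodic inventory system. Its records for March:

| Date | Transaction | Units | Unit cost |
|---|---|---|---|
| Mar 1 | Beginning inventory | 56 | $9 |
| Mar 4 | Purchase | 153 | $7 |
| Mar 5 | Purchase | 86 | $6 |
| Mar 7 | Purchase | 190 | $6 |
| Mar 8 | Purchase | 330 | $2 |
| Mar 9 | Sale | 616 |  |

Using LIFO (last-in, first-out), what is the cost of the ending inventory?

Ending inventory = $1,505

Mar 9, 616 sold [LIFO — newest first]: 330 @ $2 + 190 @ $6 + 86 @ $6 + 10 @ $7 = $2,386
Ending inventory: 56 @ $9 + 143 @ $7 = $1,505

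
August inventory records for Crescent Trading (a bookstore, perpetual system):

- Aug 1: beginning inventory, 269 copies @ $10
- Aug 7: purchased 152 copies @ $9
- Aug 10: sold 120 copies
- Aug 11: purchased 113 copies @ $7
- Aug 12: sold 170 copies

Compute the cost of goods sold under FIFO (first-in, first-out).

COGS = $2,879

Aug 10, 120 sold [FIFO — oldest first]: 120 @ $10 = $1,200
Aug 12, 170 sold [FIFO — oldest first]: 149 @ $10 + 21 @ $9 = $1,679
Total COGS = $1,200 + $1,679 = $2,879
Ending inventory: 131 @ $9 + 113 @ $7 = $1,970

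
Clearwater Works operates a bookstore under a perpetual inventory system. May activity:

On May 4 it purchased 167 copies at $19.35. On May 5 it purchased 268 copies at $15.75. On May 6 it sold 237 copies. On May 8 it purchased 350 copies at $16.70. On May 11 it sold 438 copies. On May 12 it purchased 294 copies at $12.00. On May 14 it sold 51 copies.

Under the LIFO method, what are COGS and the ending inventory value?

May 6, 237 sold [LIFO — newest first]: 237 @ $15.75 = $3,732.75
May 11, 438 sold [LIFO — newest first]: 350 @ $16.70 + 31 @ $15.75 + 57 @ $19.35 = $7,436.20
May 14, 51 sold [LIFO — newest first]: 51 @ $12.00 = $612.00
Total COGS = $3,732.75 + $7,436.20 + $612.00 = $11,780.95
Ending inventory: 110 @ $19.35 + 243 @ $12.00 = $5,044.50

COGS = $11,780.95; ending inventory = $5,044.50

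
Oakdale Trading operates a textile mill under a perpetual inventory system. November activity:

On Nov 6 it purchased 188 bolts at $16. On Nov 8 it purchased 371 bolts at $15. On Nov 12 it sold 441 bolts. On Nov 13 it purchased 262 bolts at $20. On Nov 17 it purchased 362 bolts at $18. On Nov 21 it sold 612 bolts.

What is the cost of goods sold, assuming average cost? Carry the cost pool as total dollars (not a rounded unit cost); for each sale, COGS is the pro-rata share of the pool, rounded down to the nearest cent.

After Nov 6: 188 on hand, pool $3,008.00 (≈ $16.0000 each)
After Nov 8: 559 on hand, pool $8,573.00 (≈ $15.3363 each)
Nov 12, sell 441: 441/559 × $8,573.00 → $6,763.31
After Nov 13: 380 on hand, pool $7,049.69 (≈ $18.5518 each)
After Nov 17: 742 on hand, pool $13,565.69 (≈ $18.2826 each)
Nov 21, sell 612: 612/742 × $13,565.69 → $11,188.95
Total COGS = $6,763.31 + $11,188.95 = $17,952.26
Ending inventory (cost pool remaining) = $2,376.74
Check: goods available $20,329.00 = COGS $17,952.26 + ending $2,376.74

COGS = $17,952.26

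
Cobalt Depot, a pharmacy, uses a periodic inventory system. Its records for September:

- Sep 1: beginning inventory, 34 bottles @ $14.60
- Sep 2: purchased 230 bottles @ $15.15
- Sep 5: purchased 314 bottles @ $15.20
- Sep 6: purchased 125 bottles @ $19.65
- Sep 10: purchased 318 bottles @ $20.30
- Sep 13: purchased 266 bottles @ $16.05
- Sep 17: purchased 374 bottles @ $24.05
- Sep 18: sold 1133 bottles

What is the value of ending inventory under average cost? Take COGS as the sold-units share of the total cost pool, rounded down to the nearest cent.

Ending inventory = $9,831.85

Sep 18, sell 1133: 1133/1661 × $30,929.35 → $21,097.50
Ending inventory (cost pool remaining) = $9,831.85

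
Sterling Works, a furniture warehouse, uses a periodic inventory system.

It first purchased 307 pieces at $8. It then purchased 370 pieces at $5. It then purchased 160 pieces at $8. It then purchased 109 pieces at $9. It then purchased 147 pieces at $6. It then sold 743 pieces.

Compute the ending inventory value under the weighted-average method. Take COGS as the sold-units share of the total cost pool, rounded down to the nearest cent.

Sale 1, sell 743: 743/1093 × $7,449.00 → $5,063.68
Ending inventory (cost pool remaining) = $2,385.32
Check: goods available $7,449.00 = COGS $5,063.68 + ending $2,385.32

Ending inventory = $2,385.32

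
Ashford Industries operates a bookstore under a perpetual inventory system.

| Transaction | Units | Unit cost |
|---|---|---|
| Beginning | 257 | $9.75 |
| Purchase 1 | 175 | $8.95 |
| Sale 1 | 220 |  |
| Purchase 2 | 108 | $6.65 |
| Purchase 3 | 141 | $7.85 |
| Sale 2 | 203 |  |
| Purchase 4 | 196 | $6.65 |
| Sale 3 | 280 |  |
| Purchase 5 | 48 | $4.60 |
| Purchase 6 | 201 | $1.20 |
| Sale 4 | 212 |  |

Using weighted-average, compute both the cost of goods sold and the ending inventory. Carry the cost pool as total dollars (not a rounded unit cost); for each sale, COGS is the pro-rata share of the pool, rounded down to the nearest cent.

After Beginning: 257 on hand, pool $2,505.75 (≈ $9.7500 each)
After Purchase 1: 432 on hand, pool $4,072.00 (≈ $9.4259 each)
Sale 1, sell 220: 220/432 × $4,072.00 → $2,073.70
After Purchase 2: 320 on hand, pool $2,716.50 (≈ $8.4891 each)
After Purchase 3: 461 on hand, pool $3,823.35 (≈ $8.2936 each)
Sale 2, sell 203: 203/461 × $3,823.35 → $1,683.60
After Purchase 4: 454 on hand, pool $3,443.15 (≈ $7.5840 each)
Sale 3, sell 280: 280/454 × $3,443.15 → $2,123.52
After Purchase 5: 222 on hand, pool $1,540.43 (≈ $6.9389 each)
After Purchase 6: 423 on hand, pool $1,781.63 (≈ $4.2119 each)
Sale 4, sell 212: 212/423 × $1,781.63 → $892.92
Total COGS = $2,073.70 + $1,683.60 + $2,123.52 + $892.92 = $6,773.74
Ending inventory (cost pool remaining) = $888.71

COGS = $6,773.74; ending inventory = $888.71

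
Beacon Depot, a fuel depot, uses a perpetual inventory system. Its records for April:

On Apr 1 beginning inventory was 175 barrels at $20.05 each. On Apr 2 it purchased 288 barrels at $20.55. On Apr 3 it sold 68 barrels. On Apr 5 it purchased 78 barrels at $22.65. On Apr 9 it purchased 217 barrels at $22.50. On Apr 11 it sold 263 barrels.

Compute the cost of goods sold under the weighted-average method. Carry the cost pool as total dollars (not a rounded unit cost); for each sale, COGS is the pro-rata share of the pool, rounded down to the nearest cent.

COGS = $6,984.46

After Apr 1: 175 on hand, pool $3,508.75 (≈ $20.0500 each)
After Apr 2: 463 on hand, pool $9,427.15 (≈ $20.3610 each)
Apr 3, sell 68: 68/463 × $9,427.15 → $1,384.54
After Apr 5: 473 on hand, pool $9,809.31 (≈ $20.7385 each)
After Apr 9: 690 on hand, pool $14,691.81 (≈ $21.2925 each)
Apr 11, sell 263: 263/690 × $14,691.81 → $5,599.92
Total COGS = $1,384.54 + $5,599.92 = $6,984.46
Ending inventory (cost pool remaining) = $9,091.89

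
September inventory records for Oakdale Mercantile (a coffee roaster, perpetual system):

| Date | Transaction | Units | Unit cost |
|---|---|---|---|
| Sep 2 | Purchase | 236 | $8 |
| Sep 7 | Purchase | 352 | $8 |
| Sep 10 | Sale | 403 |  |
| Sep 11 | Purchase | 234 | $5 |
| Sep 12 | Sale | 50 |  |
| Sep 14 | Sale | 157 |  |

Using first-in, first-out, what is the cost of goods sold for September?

COGS = $4,814

Sep 10, 403 sold [FIFO — oldest first]: 236 @ $8 + 167 @ $8 = $3,224
Sep 12, 50 sold [FIFO — oldest first]: 50 @ $8 = $400
Sep 14, 157 sold [FIFO — oldest first]: 135 @ $8 + 22 @ $5 = $1,190
Total COGS = $3,224 + $400 + $1,190 = $4,814
Ending inventory: 212 @ $5 = $1,060
Check: goods available $5,874 = COGS $4,814 + ending $1,060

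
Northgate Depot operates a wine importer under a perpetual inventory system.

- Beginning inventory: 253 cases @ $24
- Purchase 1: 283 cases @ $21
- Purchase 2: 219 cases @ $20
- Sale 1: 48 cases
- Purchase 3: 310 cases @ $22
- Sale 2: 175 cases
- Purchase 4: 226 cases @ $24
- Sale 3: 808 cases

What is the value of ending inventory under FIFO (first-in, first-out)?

Sale 1 (48) [FIFO — oldest first]: 48 @ $24 = $1,152
Sale 2 (175) [FIFO — oldest first]: 175 @ $24 = $4,200
Sale 3 (808) [FIFO — oldest first]: 30 @ $24 + 283 @ $21 + 219 @ $20 + 276 @ $22 = $17,115
Total COGS = $1,152 + $4,200 + $17,115 = $22,467
Ending inventory: 34 @ $22 + 226 @ $24 = $6,172
Check: goods available $28,639 = COGS $22,467 + ending $6,172

Ending inventory = $6,172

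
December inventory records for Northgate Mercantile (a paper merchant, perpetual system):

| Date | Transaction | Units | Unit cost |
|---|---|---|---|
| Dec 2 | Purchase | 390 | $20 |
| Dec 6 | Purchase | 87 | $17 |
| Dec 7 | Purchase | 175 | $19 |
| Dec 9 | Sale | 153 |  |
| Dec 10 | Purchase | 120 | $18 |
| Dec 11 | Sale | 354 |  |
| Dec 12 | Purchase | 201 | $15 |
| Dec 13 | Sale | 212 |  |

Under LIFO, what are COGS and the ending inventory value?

COGS = $12,699; ending inventory = $5,080

Dec 9, 153 sold [LIFO — newest first]: 153 @ $19 = $2,907
Dec 11, 354 sold [LIFO — newest first]: 120 @ $18 + 22 @ $19 + 87 @ $17 + 125 @ $20 = $6,557
Dec 13, 212 sold [LIFO — newest first]: 201 @ $15 + 11 @ $20 = $3,235
Total COGS = $2,907 + $6,557 + $3,235 = $12,699
Ending inventory: 254 @ $20 = $5,080
Check: goods available $17,779 = COGS $12,699 + ending $5,080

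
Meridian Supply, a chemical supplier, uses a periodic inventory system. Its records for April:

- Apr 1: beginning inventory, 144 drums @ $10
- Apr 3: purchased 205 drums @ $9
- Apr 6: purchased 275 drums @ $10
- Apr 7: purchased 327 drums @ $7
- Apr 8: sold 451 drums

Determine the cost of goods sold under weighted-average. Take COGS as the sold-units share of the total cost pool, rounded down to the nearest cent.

COGS = $3,947.55

Apr 8, sell 451: 451/951 × $8,324.00 → $3,947.55
Ending inventory (cost pool remaining) = $4,376.45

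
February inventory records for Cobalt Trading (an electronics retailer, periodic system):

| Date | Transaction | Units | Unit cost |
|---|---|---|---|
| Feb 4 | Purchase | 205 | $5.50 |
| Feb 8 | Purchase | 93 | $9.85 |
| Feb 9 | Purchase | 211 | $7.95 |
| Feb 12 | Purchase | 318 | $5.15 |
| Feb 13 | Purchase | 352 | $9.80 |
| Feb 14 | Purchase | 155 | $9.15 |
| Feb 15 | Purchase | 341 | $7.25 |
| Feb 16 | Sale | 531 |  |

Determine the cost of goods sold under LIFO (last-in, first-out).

Feb 16, 531 sold [LIFO — newest first]: 341 @ $7.25 + 155 @ $9.15 + 35 @ $9.80 = $4,233.50
Ending inventory: 205 @ $5.50 + 93 @ $9.85 + 211 @ $7.95 + 318 @ $5.15 + 317 @ $9.80 = $8,465.30
Check: goods available $12,698.80 = COGS $4,233.50 + ending $8,465.30

COGS = $4,233.50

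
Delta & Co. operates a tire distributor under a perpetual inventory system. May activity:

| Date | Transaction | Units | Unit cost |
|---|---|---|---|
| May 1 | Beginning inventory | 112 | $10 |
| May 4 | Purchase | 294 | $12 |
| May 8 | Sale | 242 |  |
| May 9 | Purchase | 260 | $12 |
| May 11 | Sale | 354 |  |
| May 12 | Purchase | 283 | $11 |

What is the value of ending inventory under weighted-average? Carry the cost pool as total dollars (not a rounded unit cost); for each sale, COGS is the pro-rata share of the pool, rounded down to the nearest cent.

Ending inventory = $3,938.07

After May 1: 112 on hand, pool $1,120.00 (≈ $10.0000 each)
After May 4: 406 on hand, pool $4,648.00 (≈ $11.4483 each)
May 8, sell 242: 242/406 × $4,648.00 → $2,770.48
After May 9: 424 on hand, pool $4,997.52 (≈ $11.7866 each)
May 11, sell 354: 354/424 × $4,997.52 → $4,172.45
After May 12: 353 on hand, pool $3,938.07 (≈ $11.1560 each)
Total COGS = $2,770.48 + $4,172.45 = $6,942.93
Ending inventory (cost pool remaining) = $3,938.07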